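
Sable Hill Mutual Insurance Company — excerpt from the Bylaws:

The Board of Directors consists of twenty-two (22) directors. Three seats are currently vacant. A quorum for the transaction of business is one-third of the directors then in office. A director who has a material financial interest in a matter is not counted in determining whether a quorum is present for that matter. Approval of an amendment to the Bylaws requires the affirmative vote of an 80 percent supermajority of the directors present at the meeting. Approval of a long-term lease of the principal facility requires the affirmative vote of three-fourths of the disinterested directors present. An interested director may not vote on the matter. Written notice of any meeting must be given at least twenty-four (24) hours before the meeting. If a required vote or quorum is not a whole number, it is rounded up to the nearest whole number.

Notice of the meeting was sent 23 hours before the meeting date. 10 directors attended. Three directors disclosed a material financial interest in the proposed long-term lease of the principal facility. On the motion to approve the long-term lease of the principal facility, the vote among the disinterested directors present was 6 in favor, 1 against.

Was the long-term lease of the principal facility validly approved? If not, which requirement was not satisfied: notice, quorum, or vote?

Notice: 23 hours given; 24 required (23 < 24). Not satisfied.
Quorum: 10 present, but the 3 interested directors do not count, leaving 7. Quorum is 7. Satisfied.
Vote: the long-term lease of the principal facility requires three-fourths of the disinterested directors present (10 − 3 = 7). 3/4 of 7 = 5.25, rounded up to 6, so 6 affirmative votes are needed; 6 voted in favor. Satisfied.

Invalid — notice requirement not satisfied.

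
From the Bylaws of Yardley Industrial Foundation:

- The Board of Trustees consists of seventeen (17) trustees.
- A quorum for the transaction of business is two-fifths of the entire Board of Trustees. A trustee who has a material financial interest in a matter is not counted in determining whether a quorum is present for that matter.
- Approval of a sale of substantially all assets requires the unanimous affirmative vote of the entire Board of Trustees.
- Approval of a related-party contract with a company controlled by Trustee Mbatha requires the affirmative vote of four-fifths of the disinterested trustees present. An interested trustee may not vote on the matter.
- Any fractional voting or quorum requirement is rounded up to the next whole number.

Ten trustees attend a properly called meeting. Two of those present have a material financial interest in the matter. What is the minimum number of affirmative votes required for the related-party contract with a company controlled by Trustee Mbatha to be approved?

The related-party contract with a company controlled by Trustee Mbatha requires four-fifths of the disinterested trustees present (10 − 2 = 8).
4/5 of 8 = 6.40, rounded up to 7.

7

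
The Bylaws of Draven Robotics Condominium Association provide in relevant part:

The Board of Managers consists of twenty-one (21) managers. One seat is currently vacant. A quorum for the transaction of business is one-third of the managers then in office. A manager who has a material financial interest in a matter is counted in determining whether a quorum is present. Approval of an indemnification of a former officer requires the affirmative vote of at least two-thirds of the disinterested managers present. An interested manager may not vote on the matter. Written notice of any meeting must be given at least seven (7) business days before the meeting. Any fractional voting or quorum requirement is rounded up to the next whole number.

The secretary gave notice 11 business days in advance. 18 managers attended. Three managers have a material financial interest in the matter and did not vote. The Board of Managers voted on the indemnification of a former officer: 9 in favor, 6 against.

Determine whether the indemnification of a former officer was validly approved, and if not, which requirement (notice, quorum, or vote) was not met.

Invalid — vote requirement not satisfied.

Notice: 11 business days given; 7 required (11 ≥ 7). Satisfied.
Quorum: 18 present (interested managers count toward quorum); quorum is 7. Satisfied.
Vote: the indemnification of a former officer requires two-thirds of the disinterested managers present (18 − 3 = 15). 2/3 of 15 = 10, so 10 affirmative votes are needed; 9 voted in favor. Not satisfied.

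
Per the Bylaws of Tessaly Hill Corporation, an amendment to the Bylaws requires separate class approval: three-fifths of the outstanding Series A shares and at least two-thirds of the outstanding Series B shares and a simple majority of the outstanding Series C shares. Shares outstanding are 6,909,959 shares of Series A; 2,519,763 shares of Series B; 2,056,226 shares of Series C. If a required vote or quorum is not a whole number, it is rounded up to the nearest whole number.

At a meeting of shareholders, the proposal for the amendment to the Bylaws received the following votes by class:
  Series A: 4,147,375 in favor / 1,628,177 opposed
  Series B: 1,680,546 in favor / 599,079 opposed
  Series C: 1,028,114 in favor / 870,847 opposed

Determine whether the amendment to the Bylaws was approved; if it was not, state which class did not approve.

Series A: 3/5 of 6909959 = 4145975.40, rounded up to 4145976; 4,145,976 required, 4,147,375 in favor — approved.
Series B: 2/3 of 2519763 = 1679842; 1,679,842 required, 1,680,546 in favor — approved.
Series C: a majority of 2056226 is 1028114; 1,028,114 required, 1,028,114 in favor — approved.

Approved — every class gave the required vote.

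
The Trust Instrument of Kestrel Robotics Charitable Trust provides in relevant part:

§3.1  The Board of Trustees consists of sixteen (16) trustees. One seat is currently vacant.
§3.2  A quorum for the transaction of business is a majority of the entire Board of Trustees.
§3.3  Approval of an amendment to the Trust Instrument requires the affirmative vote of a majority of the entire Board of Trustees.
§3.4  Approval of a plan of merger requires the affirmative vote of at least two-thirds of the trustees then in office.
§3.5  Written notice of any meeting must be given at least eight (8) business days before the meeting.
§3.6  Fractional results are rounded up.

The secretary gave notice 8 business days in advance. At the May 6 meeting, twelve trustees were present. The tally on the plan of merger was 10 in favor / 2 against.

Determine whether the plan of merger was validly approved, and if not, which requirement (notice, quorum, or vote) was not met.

Valid — all requirements satisfied.

Notice: 8 business days given; 8 required (8 ≥ 8). Satisfied.
Quorum: 12 present; quorum is 9. Satisfied.
Vote: the plan of merger requires two-thirds of the trustees then in office (15). 2/3 of 15 = 10, so 10 affirmative votes are needed; 10 voted in favor. Satisfied.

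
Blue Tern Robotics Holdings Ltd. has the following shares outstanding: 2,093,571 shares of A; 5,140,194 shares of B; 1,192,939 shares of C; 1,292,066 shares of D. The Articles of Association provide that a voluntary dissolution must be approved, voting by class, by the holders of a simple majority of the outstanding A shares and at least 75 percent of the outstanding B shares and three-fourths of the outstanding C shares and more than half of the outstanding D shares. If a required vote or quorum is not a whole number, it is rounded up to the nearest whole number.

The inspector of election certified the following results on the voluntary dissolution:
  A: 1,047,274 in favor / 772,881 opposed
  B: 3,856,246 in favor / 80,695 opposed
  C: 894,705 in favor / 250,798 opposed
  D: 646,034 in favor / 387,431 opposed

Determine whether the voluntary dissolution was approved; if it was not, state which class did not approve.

A: a majority of 2093571 is 1046786; 1,046,786 required, 1,047,274 in favor — approved.
B: 3/4 of 5140194 = 3855145.50, rounded up to 3855146; 3,855,146 required, 3,856,246 in favor — approved.
C: 3/4 of 1192939 = 894704.25, rounded up to 894705; 894,705 required, 894,705 in favor — approved.
D: a majority of 1292066 is 646034; 646,034 required, 646,034 in favor — approved.

Approved — every class gave the required vote.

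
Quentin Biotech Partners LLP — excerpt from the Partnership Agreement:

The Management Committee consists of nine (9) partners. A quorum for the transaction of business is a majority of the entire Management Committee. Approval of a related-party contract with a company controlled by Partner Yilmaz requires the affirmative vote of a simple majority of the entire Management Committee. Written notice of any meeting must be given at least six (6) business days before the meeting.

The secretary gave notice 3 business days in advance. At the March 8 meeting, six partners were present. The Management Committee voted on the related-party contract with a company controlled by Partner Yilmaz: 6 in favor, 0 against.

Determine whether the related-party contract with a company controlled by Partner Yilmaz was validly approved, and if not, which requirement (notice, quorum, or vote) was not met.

Invalid — notice requirement not satisfied.

Notice: 3 business days given; 6 required (3 < 6). Not satisfied.
Quorum: 6 present; quorum is 5. Satisfied.
Vote: the related-party contract with a company controlled by Partner Yilmaz requires a majority of the entire Management Committee (9). A majority of 9 is 5, so 5 affirmative votes are needed; 6 voted in favor. Satisfied.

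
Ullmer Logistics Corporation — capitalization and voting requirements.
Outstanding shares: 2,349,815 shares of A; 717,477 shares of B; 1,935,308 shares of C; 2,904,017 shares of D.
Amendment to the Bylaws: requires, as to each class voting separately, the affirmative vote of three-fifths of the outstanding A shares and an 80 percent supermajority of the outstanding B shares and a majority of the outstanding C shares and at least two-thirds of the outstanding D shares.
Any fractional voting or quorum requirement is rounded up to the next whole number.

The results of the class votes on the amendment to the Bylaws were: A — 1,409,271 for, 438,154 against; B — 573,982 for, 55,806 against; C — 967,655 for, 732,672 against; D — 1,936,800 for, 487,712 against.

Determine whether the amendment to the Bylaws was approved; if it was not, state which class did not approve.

Not approved — the A shares did not give the required vote.

A: 3/5 of 2349815 = 1409889; 1,409,889 required, 1,409,271 in favor — not approved.
B: 4/5 of 717477 = 573981.60, rounded up to 573982; 573,982 required, 573,982 in favor — approved.
C: a majority of 1935308 is 967655; 967,655 required, 967,655 in favor — approved.
D: 2/3 of 2904017 = 1936011.33, rounded up to 1936012; 1,936,012 required, 1,936,800 in favor — approved.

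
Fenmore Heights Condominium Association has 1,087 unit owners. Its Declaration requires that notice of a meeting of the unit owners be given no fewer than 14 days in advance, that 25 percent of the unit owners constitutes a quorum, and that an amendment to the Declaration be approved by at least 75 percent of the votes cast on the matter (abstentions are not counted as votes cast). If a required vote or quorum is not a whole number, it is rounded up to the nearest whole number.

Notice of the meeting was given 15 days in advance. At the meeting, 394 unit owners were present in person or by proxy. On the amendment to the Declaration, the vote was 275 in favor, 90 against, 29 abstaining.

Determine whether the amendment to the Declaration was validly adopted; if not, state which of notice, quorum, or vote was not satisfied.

Valid — all requirements satisfied.

Notice: 15 days given; 14 required. Satisfied.
Quorum: 25% of 1,087 = 271.75, rounded up to 272; 394 present. Satisfied.
Vote: requires three-fourths of the votes cast (394 − 29 abstaining = 365); 3/4 of 365 = 273.75, rounded up to 274, so 274 needed; 275 in favor. Satisfied.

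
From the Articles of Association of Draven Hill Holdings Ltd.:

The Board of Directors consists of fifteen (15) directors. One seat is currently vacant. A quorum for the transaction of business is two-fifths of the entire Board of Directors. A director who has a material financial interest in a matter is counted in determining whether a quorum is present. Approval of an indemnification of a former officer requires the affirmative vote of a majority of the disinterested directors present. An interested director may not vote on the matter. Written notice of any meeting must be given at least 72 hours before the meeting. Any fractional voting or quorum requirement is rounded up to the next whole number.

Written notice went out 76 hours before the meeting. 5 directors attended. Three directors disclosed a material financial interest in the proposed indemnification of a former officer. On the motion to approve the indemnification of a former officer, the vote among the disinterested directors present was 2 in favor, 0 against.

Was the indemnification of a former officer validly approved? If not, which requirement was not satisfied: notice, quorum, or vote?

Invalid — quorum requirement not satisfied.

Notice: 76 hours given; 72 required (76 ≥ 72). Satisfied.
Quorum: 5 present (interested directors count toward quorum); quorum is 6. Not satisfied.
Vote: the indemnification of a former officer requires a majority of the disinterested directors present (5 − 3 = 2). A majority of 2 is 2, so 2 affirmative votes are needed; 2 voted in favor. Satisfied. (Moot — without a quorum no business can be validly transacted.)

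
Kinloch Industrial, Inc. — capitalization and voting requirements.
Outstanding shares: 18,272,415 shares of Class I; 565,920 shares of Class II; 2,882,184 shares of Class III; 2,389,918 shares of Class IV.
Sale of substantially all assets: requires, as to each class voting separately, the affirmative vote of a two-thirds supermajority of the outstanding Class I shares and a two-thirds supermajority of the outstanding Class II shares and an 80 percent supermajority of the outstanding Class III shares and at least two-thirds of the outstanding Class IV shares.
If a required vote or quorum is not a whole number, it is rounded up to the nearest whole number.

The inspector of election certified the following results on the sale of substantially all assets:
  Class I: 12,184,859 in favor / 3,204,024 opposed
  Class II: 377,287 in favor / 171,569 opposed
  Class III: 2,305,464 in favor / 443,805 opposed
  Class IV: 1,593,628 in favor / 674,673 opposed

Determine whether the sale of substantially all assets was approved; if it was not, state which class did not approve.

Not approved — the Class III shares did not give the required vote.

Class I: 2/3 of 18272415 = 12181610; 12,181,610 required, 12,184,859 in favor — approved.
Class II: 2/3 of 565920 = 377280; 377,280 required, 377,287 in favor — approved.
Class III: 4/5 of 2882184 = 2305747.20, rounded up to 2305748; 2,305,748 required, 2,305,464 in favor — not approved.
Class IV: 2/3 of 2389918 = 1593278.67, rounded up to 1593279; 1,593,279 required, 1,593,628 in favor — approved.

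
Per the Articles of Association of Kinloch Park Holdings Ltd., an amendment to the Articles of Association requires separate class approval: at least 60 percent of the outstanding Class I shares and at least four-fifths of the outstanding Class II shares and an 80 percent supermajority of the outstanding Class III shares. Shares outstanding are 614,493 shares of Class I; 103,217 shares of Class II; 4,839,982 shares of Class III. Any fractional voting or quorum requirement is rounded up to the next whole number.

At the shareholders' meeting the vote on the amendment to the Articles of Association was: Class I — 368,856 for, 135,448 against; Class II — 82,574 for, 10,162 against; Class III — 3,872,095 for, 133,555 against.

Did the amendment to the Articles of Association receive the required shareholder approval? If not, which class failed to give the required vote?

Class I: 3/5 of 614493 = 368695.80, rounded up to 368696; 368,696 required, 368,856 in favor — approved.
Class II: 4/5 of 103217 = 82573.60, rounded up to 82574; 82,574 required, 82,574 in favor — approved.
Class III: 4/5 of 4839982 = 3871985.60, rounded up to 3871986; 3,871,986 required, 3,872,095 in favor — approved.

Approved — every class gave the required vote.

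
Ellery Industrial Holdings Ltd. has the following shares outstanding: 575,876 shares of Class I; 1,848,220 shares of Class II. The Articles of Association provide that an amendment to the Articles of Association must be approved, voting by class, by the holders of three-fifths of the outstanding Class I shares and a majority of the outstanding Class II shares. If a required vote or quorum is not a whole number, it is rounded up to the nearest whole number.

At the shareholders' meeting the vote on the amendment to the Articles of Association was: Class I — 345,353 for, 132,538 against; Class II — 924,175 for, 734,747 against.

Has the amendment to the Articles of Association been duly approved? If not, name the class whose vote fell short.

Not approved — the Class I shares did not give the required vote.

Class I: 3/5 of 575876 = 345525.60, rounded up to 345526; 345,526 required, 345,353 in favor — not approved.
Class II: a majority of 1848220 is 924111; 924,111 required, 924,175 in favor — approved.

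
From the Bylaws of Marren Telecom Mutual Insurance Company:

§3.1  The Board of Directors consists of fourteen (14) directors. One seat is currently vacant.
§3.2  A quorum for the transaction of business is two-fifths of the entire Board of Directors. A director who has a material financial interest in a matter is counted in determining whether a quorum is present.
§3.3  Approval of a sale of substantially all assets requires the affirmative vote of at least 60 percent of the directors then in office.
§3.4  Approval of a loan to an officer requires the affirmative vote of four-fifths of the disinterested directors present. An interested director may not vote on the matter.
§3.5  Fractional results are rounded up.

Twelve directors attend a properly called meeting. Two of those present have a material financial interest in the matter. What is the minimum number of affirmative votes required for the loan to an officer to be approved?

The loan to an officer requires four-fifths of the disinterested directors present (12 − 2 = 10).
4/5 of 10 = 8.

8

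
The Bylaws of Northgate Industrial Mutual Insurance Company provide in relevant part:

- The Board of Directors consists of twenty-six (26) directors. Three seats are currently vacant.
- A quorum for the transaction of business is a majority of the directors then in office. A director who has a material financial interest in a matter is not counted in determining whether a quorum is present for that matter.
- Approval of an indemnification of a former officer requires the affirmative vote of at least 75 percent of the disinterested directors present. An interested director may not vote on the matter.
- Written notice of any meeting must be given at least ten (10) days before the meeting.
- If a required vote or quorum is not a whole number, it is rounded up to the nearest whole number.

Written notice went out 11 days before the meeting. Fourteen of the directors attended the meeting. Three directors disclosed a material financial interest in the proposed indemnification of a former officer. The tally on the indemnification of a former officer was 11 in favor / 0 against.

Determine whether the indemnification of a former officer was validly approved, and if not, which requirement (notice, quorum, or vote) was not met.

Invalid — quorum requirement not satisfied.

Notice: 11 days given; 10 required (11 ≥ 10). Satisfied.
Quorum: 14 present, but the 3 interested directors do not count, leaving 11. Quorum is 12. Not satisfied.
Vote: the indemnification of a former officer requires three-fourths of the disinterested directors present (14 − 3 = 11). 3/4 of 11 = 8.25, rounded up to 9, so 9 affirmative votes are needed; 11 voted in favor. Satisfied. (Moot — without a quorum no business can be validly transacted.)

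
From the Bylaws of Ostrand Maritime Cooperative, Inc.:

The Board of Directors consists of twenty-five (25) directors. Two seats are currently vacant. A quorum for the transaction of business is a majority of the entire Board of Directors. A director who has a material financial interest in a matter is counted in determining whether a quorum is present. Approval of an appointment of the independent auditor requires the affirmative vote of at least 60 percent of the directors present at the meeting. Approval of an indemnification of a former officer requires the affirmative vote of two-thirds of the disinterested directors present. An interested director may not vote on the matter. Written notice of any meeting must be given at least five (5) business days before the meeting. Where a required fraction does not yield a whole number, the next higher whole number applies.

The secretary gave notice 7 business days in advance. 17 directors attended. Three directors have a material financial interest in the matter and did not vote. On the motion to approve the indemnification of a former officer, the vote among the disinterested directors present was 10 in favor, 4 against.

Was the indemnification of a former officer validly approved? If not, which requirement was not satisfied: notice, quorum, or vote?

Valid — all requirements satisfied.

Notice: 7 business days given; 5 required (7 ≥ 5). Satisfied.
Quorum: 17 present (interested directors count toward quorum); quorum is 13. Satisfied.
Vote: the indemnification of a former officer requires two-thirds of the disinterested directors present (17 − 3 = 14). 2/3 of 14 = 9.33, rounded up to 10, so 10 affirmative votes are needed; 10 voted in favor. Satisfied.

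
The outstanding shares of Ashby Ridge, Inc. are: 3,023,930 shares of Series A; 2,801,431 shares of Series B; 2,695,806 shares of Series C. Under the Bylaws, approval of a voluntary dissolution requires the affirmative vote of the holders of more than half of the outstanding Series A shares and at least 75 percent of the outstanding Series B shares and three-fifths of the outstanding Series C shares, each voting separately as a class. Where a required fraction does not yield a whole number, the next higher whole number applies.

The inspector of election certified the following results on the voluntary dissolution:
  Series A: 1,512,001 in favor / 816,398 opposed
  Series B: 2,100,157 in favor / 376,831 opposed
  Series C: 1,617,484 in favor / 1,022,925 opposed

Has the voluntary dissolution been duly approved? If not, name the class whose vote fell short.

Series A: a majority of 3023930 is 1511966; 1,511,966 required, 1,512,001 in favor — approved.
Series B: 3/4 of 2801431 = 2101073.25, rounded up to 2101074; 2,101,074 required, 2,100,157 in favor — not approved.
Series C: 3/5 of 2695806 = 1617483.60, rounded up to 1617484; 1,617,484 required, 1,617,484 in favor — approved.

Not approved — the Series B shares did not give the required vote.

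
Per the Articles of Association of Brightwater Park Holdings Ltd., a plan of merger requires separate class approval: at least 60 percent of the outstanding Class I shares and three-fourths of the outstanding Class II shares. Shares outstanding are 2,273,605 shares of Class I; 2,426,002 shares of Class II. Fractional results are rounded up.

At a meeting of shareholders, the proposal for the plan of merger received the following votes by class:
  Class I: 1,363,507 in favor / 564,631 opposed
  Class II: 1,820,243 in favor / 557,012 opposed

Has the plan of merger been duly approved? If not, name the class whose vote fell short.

Not approved — the Class I shares did not give the required vote.

Class I: 3/5 of 2273605 = 1364163; 1,364,163 required, 1,363,507 in favor — not approved.
Class II: 3/4 of 2426002 = 1819501.50, rounded up to 1819502; 1,819,502 required, 1,820,243 in favor — approved.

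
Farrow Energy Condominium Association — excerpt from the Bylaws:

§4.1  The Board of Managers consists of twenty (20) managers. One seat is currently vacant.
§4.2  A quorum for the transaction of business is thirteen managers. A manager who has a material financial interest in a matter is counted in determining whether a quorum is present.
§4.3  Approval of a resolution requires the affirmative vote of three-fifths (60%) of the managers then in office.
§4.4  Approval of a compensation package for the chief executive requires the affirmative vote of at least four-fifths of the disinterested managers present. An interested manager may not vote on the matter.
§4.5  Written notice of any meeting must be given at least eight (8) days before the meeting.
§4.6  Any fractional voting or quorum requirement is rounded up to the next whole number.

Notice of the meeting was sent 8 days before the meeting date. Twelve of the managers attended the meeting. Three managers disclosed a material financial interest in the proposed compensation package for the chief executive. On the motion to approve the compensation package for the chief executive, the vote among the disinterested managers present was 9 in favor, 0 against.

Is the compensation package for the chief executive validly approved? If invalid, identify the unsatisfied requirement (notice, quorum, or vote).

Invalid — quorum requirement not satisfied.

Notice: 8 days given; 8 required (8 ≥ 8). Satisfied.
Quorum: 12 present (interested managers count toward quorum); quorum is 13. Not satisfied.
Vote: the compensation package for the chief executive requires four-fifths of the disinterested managers present (12 − 3 = 9). 4/5 of 9 = 7.20, rounded up to 8, so 8 affirmative votes are needed; 9 voted in favor. Satisfied. (Moot — without a quorum no business can be validly transacted.)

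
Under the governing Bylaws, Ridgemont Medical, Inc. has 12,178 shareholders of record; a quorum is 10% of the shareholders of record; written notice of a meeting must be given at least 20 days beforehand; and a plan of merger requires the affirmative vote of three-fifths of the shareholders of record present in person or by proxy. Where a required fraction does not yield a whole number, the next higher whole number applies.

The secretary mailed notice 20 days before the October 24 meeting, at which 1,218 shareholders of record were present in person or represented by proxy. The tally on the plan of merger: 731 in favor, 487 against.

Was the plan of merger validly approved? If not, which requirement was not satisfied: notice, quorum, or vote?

Valid — all requirements satisfied.

Notice: 20 days given; 20 required. Satisfied.
Quorum: 10% of 12,178 = 1,217.80, rounded up to 1,218; 1,218 present. Satisfied.
Vote: requires three-fifths of those present (1,218); 3/5 of 1218 = 730.80, rounded up to 731, so 731 needed; 731 in favor. Satisfied.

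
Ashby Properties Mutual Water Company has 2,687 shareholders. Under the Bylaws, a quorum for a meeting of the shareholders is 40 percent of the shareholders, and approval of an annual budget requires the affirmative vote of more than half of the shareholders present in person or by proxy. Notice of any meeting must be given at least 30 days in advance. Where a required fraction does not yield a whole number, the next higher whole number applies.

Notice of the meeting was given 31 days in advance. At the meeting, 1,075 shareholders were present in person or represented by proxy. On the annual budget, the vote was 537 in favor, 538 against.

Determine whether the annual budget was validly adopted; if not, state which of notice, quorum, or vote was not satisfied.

Notice: 31 days given; 30 required. Satisfied.
Quorum: 40% of 2,687 = 1,074.80, rounded up to 1,075; 1,075 present. Satisfied.
Vote: requires a majority of those present (1,075); a majority of 1075 is 538, so 538 needed; 537 in favor. Not satisfied.

Invalid — vote requirement not satisfied.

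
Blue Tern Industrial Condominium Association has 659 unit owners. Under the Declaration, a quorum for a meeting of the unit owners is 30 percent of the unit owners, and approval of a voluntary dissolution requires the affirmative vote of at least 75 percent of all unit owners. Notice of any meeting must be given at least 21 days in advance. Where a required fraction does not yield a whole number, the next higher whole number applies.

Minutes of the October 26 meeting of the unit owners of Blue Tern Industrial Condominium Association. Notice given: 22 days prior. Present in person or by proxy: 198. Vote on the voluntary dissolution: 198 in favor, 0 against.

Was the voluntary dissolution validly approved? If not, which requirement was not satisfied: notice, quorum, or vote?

Invalid — vote requirement not satisfied.

Notice: 22 days given; 21 required. Satisfied.
Quorum: 30% of 659 = 197.70, rounded up to 198; 198 present. Satisfied.
Vote: requires three-fourths of all unit owners (659); 3/4 of 659 = 494.25, rounded up to 495, so 495 needed; 198 in favor. Not satisfied.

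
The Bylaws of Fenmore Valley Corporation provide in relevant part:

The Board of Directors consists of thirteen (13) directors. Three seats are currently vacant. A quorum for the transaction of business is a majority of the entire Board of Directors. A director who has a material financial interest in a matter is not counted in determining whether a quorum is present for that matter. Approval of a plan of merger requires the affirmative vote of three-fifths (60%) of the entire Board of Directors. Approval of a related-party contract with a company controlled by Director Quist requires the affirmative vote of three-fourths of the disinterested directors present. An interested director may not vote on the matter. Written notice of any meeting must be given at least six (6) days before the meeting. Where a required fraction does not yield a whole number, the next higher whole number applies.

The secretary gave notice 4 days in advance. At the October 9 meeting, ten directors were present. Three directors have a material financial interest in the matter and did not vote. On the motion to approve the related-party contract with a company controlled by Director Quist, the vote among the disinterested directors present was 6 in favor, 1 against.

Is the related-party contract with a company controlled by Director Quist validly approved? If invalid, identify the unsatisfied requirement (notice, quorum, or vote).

Notice: 4 days given; 6 required (4 < 6). Not satisfied.
Quorum: 10 present, but the 3 interested directors do not count, leaving 7. Quorum is 7. Satisfied.
Vote: the related-party contract with a company controlled by Director Quist requires three-fourths of the disinterested directors present (10 − 3 = 7). 3/4 of 7 = 5.25, rounded up to 6, so 6 affirmative votes are needed; 6 voted in favor. Satisfied.

Invalid — notice requirement not satisfied.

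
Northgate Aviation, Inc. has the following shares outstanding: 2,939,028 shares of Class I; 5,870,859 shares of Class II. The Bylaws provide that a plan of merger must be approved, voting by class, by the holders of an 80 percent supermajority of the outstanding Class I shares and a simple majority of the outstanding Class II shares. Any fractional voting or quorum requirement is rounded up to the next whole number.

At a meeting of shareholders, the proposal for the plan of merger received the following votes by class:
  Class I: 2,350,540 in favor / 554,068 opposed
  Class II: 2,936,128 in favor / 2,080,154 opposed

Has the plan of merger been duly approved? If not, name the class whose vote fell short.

Class I: 4/5 of 2939028 = 2351222.40, rounded up to 2351223; 2,351,223 required, 2,350,540 in favor — not approved.
Class II: a majority of 5870859 is 2935430; 2,935,430 required, 2,936,128 in favor — approved.

Not approved — the Class I shares did not give the required vote.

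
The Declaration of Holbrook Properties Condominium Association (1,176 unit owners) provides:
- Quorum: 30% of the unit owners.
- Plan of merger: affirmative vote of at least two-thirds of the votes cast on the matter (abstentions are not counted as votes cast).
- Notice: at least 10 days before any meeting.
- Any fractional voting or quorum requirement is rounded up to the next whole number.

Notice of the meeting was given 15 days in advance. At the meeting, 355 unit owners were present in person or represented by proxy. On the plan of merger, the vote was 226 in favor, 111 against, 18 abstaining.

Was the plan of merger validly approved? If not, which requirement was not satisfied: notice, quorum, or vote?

Notice: 15 days given; 10 required. Satisfied.
Quorum: 30% of 1,176 = 352.80, rounded up to 353; 355 present. Satisfied.
Vote: requires two-thirds of the votes cast (355 − 18 abstaining = 337); 2/3 of 337 = 224.67, rounded up to 225, so 225 needed; 226 in favor. Satisfied.

Valid — all requirements satisfied.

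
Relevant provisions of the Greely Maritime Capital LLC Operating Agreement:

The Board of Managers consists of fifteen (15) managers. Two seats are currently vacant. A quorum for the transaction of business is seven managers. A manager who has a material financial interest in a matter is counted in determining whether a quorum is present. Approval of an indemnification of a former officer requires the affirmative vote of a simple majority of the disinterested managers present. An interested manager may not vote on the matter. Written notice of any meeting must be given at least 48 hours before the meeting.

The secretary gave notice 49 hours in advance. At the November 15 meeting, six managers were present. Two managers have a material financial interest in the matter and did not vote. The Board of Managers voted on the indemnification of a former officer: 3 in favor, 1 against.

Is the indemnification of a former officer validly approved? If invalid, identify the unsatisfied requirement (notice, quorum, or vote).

Notice: 49 hours given; 48 required (49 ≥ 48). Satisfied.
Quorum: 6 present (interested managers count toward quorum); quorum is 7. Not satisfied.
Vote: the indemnification of a former officer requires a majority of the disinterested managers present (6 − 2 = 4). A majority of 4 is 3, so 3 affirmative votes are needed; 3 voted in favor. Satisfied. (Moot — without a quorum no business can be validly transacted.)

Invalid — quorum requirement not satisfied.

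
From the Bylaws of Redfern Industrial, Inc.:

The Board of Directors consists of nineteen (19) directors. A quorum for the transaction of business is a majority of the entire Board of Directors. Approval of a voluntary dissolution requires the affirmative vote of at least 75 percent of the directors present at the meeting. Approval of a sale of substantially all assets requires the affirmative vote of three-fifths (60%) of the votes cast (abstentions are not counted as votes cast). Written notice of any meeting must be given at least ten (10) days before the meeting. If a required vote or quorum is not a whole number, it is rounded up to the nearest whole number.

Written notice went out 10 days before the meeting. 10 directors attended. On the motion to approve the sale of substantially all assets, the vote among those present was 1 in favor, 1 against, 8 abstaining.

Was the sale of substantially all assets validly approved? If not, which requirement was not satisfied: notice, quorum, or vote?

Notice: 10 days given; 10 required (10 ≥ 10). Satisfied.
Quorum: 10 present; quorum is 10. Satisfied.
Vote: the sale of substantially all assets requires three-fifths of the votes cast (10 present − 8 abstaining = 2). 3/5 of 2 = 1.20, rounded up to 2, so 2 affirmative votes are needed; 1 voted in favor. Not satisfied.

Invalid — vote requirement not satisfied.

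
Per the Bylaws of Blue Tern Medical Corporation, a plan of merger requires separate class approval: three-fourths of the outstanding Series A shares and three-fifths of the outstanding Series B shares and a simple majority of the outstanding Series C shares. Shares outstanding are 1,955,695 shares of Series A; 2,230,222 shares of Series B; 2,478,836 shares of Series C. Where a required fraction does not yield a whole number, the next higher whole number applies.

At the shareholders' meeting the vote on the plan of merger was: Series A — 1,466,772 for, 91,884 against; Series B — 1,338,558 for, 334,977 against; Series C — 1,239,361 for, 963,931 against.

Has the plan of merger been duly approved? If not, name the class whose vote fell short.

Series A: 3/4 of 1955695 = 1466771.25, rounded up to 1466772; 1,466,772 required, 1,466,772 in favor — approved.
Series B: 3/5 of 2230222 = 1338133.20, rounded up to 1338134; 1,338,134 required, 1,338,558 in favor — approved.
Series C: a majority of 2478836 is 1239419; 1,239,419 required, 1,239,361 in favor — not approved.

Not approved — the Series C shares did not give the required vote.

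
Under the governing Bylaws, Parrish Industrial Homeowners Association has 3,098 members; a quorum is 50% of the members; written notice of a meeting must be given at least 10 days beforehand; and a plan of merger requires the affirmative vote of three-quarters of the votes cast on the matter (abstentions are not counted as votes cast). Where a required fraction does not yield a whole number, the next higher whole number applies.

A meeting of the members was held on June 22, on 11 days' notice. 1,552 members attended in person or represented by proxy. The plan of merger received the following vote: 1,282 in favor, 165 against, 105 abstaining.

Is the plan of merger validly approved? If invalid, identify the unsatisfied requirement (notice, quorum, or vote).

Valid — all requirements satisfied.

Notice: 11 days given; 10 required. Satisfied.
Quorum: 50% of 3,098 = 1,549; 1,552 present. Satisfied.
Vote: requires three-fourths of the votes cast (1,552 − 105 abstaining = 1,447); 3/4 of 1447 = 1085.25, rounded up to 1086, so 1,086 needed; 1,282 in favor. Satisfied.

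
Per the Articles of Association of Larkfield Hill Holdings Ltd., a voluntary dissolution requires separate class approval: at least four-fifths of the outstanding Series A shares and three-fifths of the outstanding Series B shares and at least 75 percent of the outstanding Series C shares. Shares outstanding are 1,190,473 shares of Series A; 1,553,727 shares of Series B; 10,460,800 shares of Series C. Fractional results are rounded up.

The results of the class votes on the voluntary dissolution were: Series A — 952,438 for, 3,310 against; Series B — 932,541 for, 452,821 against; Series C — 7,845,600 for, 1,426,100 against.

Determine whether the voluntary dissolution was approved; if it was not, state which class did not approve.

Approved — every class gave the required vote.

Series A: 4/5 of 1190473 = 952378.40, rounded up to 952379; 952,379 required, 952,438 in favor — approved.
Series B: 3/5 of 1553727 = 932236.20, rounded up to 932237; 932,237 required, 932,541 in favor — approved.
Series C: 3/4 of 10460800 = 7845600; 7,845,600 required, 7,845,600 in favor — approved.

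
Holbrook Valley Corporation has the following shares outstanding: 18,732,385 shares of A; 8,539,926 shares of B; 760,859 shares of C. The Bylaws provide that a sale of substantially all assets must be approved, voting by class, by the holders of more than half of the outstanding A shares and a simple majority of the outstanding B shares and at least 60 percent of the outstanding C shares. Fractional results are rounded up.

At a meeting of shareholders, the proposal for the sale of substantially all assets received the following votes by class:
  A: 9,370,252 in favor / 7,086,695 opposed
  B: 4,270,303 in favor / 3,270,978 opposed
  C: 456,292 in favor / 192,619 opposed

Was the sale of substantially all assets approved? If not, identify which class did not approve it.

A: a majority of 18732385 is 9366193; 9,366,193 required, 9,370,252 in favor — approved.
B: a majority of 8539926 is 4269964; 4,269,964 required, 4,270,303 in favor — approved.
C: 3/5 of 760859 = 456515.40, rounded up to 456516; 456,516 required, 456,292 in favor — not approved.

Not approved — the C shares did not give the required vote.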